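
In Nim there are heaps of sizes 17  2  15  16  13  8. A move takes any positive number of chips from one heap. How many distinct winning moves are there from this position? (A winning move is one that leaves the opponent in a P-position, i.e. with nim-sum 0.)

3

Compute the nim-sum pairwise:
17 ^ 2 = 19
19 ^ 15 = 28
28 ^ 16 = 12
12 ^ 13 = 1
1 ^ 8 = 9
The overall nim-sum is X = 9. A heap of size p has a winning move iff p XOR X < p (reduce it to p XOR X).
  17: 17 XOR 9 = 24 ≥ 17 — no move.
  2: 2 XOR 9 = 11 ≥ 2 — no move.
  15: 15 XOR 9 = 6 < 15 — winning move (to 6).
  16: 16 XOR 9 = 25 ≥ 16 — no move.
  13: 13 XOR 9 = 4 < 13 — winning move (to 4).
  8: 8 XOR 9 = 1 < 8 — winning move (to 1).
That gives 3 winning moves.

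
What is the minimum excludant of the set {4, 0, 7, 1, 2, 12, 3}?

5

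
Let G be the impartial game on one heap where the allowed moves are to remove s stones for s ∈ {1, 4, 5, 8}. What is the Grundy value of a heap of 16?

3

Compute g(0), g(1), … for moves {1, 4, 5, 8}:
k:     0  1  2  3  4  5  6  7  8  9 10 11 12 13 14 15 16
g(k):  0  1  0  1  2  3  2  3  4  0  1  0  1  2  3  2  3
So g(16) = 3.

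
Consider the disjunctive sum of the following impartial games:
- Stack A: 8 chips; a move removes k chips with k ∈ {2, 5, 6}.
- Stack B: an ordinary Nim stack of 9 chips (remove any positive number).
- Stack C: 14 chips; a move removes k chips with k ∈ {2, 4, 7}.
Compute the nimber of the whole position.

Build the Grundy sequence for stack A with g(k) = mex{g(k−s) : s ∈ {2, 5, 6}, s ≤ k}:
g(0) = mex{} = 0
g(1) = mex{} = 0
g(2) = mex{0} = 1
g(3) = mex{0} = 1
g(4) = mex{1} = 0
g(5) = mex{0,1} = 2
g(6) = mex{0} = 1
g(7) = mex{0,1,2} = 3
g(8) = mex{1} = 0
So g(8) = 0.
Stack B is a plain Nim stack of size 9, so its Grundy value is 9.
Build the Grundy sequence for stack C with g(k) = mex{g(k−s) : s ∈ {2, 4, 7}, s ≤ k}:
g(0) = mex{} = 0
g(1) = mex{} = 0
g(2) = mex{0} = 1
g(3) = mex{0} = 1
g(4) = mex{0,1} = 2
g(5) = mex{0,1} = 2
g(6) = mex{1,2} = 0
g(7) = mex{0,1,2} = 3
g(8) = mex{0,2} = 1
g(9) = mex{1,2,3} = 0
g(10) = mex{0,1} = 2
g(11) = mex{0,2,3} = 1
g(12) = mex{1,2} = 0
g(13) = mex{0,1} = 2
g(14) = mex{0,2,3} = 1
So g(14) = 1.
By the Sprague-Grundy theorem, the Grundy value of a sum of independent games is the XOR of the component values.
Combined value = 0 ⊕ 9 ⊕ 1 = 8.

8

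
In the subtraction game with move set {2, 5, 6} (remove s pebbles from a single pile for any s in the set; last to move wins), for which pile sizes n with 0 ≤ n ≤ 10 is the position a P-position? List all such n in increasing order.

0, 1, 4, 8

Build the Grundy sequence with g(k) = mex{g(k−s) : s ∈ {2, 5, 6}, s ≤ k}:
g(0) = mex{} = 0
g(1) = mex{} = 0
g(2) = mex{0} = 1
g(3) = mex{0} = 1
g(4) = mex{1} = 0
g(5) = mex{0,1} = 2
g(6) = mex{0} = 1
g(7) = mex{0,1,2} = 3
g(8) = mex{1} = 0
g(9) = mex{0,1,3} = 2
g(10) = mex{0,2} = 1
The P-positions (g = 0) in 0..10 are 0, 1, 4, 8.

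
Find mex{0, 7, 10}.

0 is in the set but 1 is not, so the mex is 1.

1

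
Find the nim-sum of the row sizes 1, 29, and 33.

Compute the nim-sum pairwise:
1 ⊕ 29 = 28
28 ⊕ 33 = 61

61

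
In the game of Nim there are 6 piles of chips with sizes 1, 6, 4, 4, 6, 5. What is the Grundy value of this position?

4

Nim-sum: 1 XOR 6 XOR 4 XOR 4 XOR 6 XOR 5 = 4.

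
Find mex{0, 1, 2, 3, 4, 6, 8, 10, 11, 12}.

5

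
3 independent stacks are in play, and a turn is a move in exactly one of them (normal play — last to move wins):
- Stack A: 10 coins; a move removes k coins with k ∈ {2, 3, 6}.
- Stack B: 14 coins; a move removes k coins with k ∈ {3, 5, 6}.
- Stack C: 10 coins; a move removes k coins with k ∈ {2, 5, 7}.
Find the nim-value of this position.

For stack A, compute g(0), g(1), … with moves {2, 3, 6}:
g(0) = mex{} = 0
g(1) = mex{} = 0
g(2) = mex{0} = 1
g(3) = mex{0} = 1
g(4) = mex{0,1} = 2
g(5) = mex{1} = 0
g(6) = mex{0,1,2} = 3
g(7) = mex{0,2} = 1
g(8) = mex{0,1,3} = 2
g(9) = mex{1,3} = 0
g(10) = mex{1,2} = 0
So g(10) = 0.
For stack B, compute g(0), g(1), … with moves {3, 5, 6}:
g(0) = mex{} = 0
g(1) = mex{} = 0
g(2) = mex{} = 0
g(3) = mex{0} = 1
g(4) = mex{0} = 1
g(5) = mex{0} = 1
g(6) = mex{0,1} = 2
g(7) = mex{0,1} = 2
g(8) = mex{0,1} = 2
g(9) = mex{1,2} = 0
g(10) = mex{1,2} = 0
g(11) = mex{1,2} = 0
g(12) = mex{0,2} = 1
g(13) = mex{0,2} = 1
g(14) = mex{0,2} = 1
So g(14) = 1.
For stack C, compute g(0), g(1), … with moves {2, 5, 7}:
k:     0  1  2  3  4  5  6  7  8  9 10
g(k):  0  0  1  1  0  2  1  3  2  2  0
So g(10) = 0.
By the Sprague-Grundy theorem, the Grundy value of a sum of independent games is the XOR of the component values.
Combined value = 0 ⊕ 1 ⊕ 0 = 1.

1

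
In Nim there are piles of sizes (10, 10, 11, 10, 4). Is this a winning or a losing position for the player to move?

Winning position

In binary:
  1010  (10)
  1010  (10)
  1011  (11)
  1010  (10)
  0100  (4)
  ----
  0101  (5)
The nim-sum is 5 ≠ 0, so this is an N-position: the player to move can win.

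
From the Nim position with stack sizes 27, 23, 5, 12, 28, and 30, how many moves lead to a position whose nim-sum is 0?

5

Write each in binary and XOR column by column:
  11011  (27)
  10111  (23)
  00101  (5)
  01100  (12)
  11100  (28)
  11110  (30)
  -----
  00111  (7)
The overall nim-sum is X = 7. A stack of size p has a winning move iff p XOR X < p (reduce it to p XOR X).
  27: 27 XOR 7 = 28 ≥ 27 — no move.
  23: 23 XOR 7 = 16 < 23 — winning move (to 16).
  5: 5 XOR 7 = 2 < 5 — winning move (to 2).
  12: 12 XOR 7 = 11 < 12 — winning move (to 11).
  28: 28 XOR 7 = 27 < 28 — winning move (to 27).
  30: 30 XOR 7 = 25 < 30 — winning move (to 25).
That gives 5 winning moves.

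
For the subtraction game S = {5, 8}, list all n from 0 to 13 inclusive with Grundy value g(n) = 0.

0, 1, 2, 3, 4, 13

Grundy values for subtraction set {5, 8}:
g(0) = mex{} = 0
g(1) = mex{} = 0
g(2) = mex{} = 0
g(3) = mex{} = 0
g(4) = mex{} = 0
g(5) = mex{0} = 1
g(6) = mex{0} = 1
g(7) = mex{0} = 1
g(8) = mex{0} = 1
g(9) = mex{0} = 1
g(10) = mex{0,1} = 2
g(11) = mex{0,1} = 2
g(12) = mex{0,1} = 2
g(13) = mex{1} = 0
The P-positions (g = 0) in 0..13 are 0, 1, 2, 3, 4, 13.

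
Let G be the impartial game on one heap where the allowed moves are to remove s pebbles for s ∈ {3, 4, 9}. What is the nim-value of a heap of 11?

Grundy values for subtraction set {3, 4, 9}:
k:     0  1  2  3  4  5  6  7  8  9 10 11
g(k):  0  0  0  1  1  1  2  0  0  3  1  1
So g(11) = 1.

1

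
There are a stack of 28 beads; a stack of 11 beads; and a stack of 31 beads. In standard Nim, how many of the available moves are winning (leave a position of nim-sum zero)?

Nim-sum: 28 ^ 11 ^ 31 = 8.
The overall nim-sum is X = 8. A stack of size p has a winning move iff p XOR X < p (reduce it to p XOR X).
  28: 28 XOR 8 = 20 < 28 — winning move (to 20).
  11: 11 XOR 8 = 3 < 11 — winning move (to 3).
  31: 31 XOR 8 = 23 < 31 — winning move (to 23).
That gives 3 winning moves.

3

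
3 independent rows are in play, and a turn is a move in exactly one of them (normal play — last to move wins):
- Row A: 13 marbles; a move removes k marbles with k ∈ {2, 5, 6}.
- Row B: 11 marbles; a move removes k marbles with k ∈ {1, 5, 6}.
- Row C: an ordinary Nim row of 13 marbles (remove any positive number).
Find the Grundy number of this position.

12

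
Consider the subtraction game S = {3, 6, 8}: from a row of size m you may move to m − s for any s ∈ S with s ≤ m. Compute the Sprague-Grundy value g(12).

0

Compute g(0), g(1), … for moves {3, 6, 8}:
g(0) = mex{} = 0
g(1) = mex{} = 0
g(2) = mex{} = 0
g(3) = mex{0} = 1
g(4) = mex{0} = 1
g(5) = mex{0} = 1
g(6) = mex{0,1} = 2
g(7) = mex{0,1} = 2
g(8) = mex{0,1} = 2
g(9) = mex{0,1,2} = 3
g(10) = mex{0,1,2} = 3
g(11) = mex{1,2} = 0
g(12) = mex{1,2,3} = 0
So g(12) = 0.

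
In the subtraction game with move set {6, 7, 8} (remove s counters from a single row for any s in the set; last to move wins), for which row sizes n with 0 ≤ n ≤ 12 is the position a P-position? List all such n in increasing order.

0, 1, 2, 3, 4, 5

Grundy values for subtraction set {6, 7, 8}:
g(0) = mex{} = 0
g(1) = mex{} = 0
g(2) = mex{} = 0
g(3) = mex{} = 0
g(4) = mex{} = 0
g(5) = mex{} = 0
g(6) = mex{0} = 1
g(7) = mex{0} = 1
g(8) = mex{0} = 1
g(9) = mex{0} = 1
g(10) = mex{0} = 1
g(11) = mex{0} = 1
g(12) = mex{0,1} = 2
The P-positions (g = 0) in 0..12 are 0, 1, 2, 3, 4, 5.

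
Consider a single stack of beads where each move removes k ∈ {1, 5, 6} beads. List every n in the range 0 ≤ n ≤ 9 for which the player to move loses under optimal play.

0, 2, 4

Grundy values for subtraction set {1, 5, 6}:
k:     0  1  2  3  4  5  6  7  8  9
g(k):  0  1  0  1  0  1  2  3  2  3
The P-positions (g = 0) in 0..9 are 0, 2, 4.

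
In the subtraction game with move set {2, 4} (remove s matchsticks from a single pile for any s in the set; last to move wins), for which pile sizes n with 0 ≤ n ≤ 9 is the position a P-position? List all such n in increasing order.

0, 1, 6, 7

Compute g(0), g(1), … for moves {2, 4}:
g(0) = mex{} = 0
g(1) = mex{} = 0
g(2) = mex{0} = 1
g(3) = mex{0} = 1
g(4) = mex{0,1} = 2
g(5) = mex{0,1} = 2
g(6) = mex{1,2} = 0
g(7) = mex{1,2} = 0
g(8) = mex{0,2} = 1
g(9) = mex{0,2} = 1
The P-positions (g = 0) in 0..9 are 0, 1, 6, 7.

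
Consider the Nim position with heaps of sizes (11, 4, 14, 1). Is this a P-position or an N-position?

Bitwise XOR of the heap sizes:
  1011  (11)
  0100  (4)
  1110  (14)
  0001  (1)
  ----
  0000  (0)
The nim-sum is 0, so this is a P-position: the player to move is in a losing position under optimal play.

P-position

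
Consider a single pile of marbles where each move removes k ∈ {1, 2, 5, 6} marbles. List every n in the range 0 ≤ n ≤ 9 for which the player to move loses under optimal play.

Compute g(0), g(1), … for moves {1, 2, 5, 6}:
g(0) = mex{} = 0
g(1) = mex{0} = 1
g(2) = mex{0,1} = 2
g(3) = mex{1,2} = 0
g(4) = mex{0,2} = 1
g(5) = mex{0,1} = 2
g(6) = mex{0,1,2} = 3
g(7) = mex{1,2,3} = 0
g(8) = mex{0,2,3} = 1
g(9) = mex{0,1} = 2
The P-positions (g = 0) in 0..9 are 0, 3, 7.

0, 3, 7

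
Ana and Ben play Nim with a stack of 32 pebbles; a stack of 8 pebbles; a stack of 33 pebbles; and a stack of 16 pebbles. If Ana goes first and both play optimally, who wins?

Ana wins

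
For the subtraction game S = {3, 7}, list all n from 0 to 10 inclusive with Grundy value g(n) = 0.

0, 1, 2, 6, 10

Grundy values for subtraction set {3, 7}:
k:     0  1  2  3  4  5  6  7  8  9 10
g(k):  0  0  0  1  1  1  0  2  2  1  0
The P-positions (g = 0) in 0..10 are 0, 1, 2, 6, 10.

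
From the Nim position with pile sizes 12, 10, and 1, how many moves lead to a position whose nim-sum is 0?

In binary:
  1100  (12)
  1010  (10)
  0001  (1)
  ----
  0111  (7)
The overall nim-sum is X = 7. A pile of size p has a winning move iff p XOR X < p (reduce it to p XOR X).
  12: 12 XOR 7 = 11 < 12 — winning move (to 11).
  10: 10 XOR 7 = 13 ≥ 10 — no move.
  1: 1 XOR 7 = 6 ≥ 1 — no move.
That gives 1 winning move.

1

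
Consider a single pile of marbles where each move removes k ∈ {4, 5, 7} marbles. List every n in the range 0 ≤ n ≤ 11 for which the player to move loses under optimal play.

0, 1, 2, 3, 11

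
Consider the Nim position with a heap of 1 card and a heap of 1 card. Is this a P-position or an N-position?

P-position

Write each in binary and XOR column by column:
  1  (1)
  1  (1)
  -
  0  (0)
The nim-sum is 0, so this is a P-position: the player to move is in a losing position under optimal play.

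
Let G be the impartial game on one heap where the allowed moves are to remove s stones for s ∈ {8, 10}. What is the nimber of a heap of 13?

Grundy values for subtraction set {8, 10}:
k:     0  1  2  3  4  5  6  7  8  9 10 11 12 13
g(k):  0  0  0  0  0  0  0  0  1  1  1  1  1  1
So g(13) = 1.

1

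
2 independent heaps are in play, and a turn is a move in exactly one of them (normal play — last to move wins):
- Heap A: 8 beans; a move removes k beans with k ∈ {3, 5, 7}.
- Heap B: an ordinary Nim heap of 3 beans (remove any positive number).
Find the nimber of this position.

Build the Grundy sequence for heap A with g(k) = mex{g(k−s) : s ∈ {3, 5, 7}, s ≤ k}:
k:     0  1  2  3  4  5  6  7  8
g(k):  0  0  0  1  1  1  2  2  2
So g(8) = 2.
Heap B is a plain Nim heap of size 3, so its Grundy value is 3.
The value of a disjunctive sum is the nim-sum of the parts.
Combined value = 2 ⊕ 3 = 1.

1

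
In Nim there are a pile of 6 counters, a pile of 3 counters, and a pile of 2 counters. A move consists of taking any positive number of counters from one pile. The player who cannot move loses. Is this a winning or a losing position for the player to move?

Winning position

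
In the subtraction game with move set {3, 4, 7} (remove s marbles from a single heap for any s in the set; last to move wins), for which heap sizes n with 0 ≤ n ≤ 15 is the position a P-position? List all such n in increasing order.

0, 1, 2, 10, 11, 12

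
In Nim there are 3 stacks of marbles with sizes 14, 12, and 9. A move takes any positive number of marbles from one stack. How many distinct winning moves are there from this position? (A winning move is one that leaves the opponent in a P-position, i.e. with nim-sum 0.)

3

Nim-sum: 14 ^ 12 ^ 9 = 11.
The overall nim-sum is X = 11. A stack of size p has a winning move iff p XOR X < p (reduce it to p XOR X).
  14: 14 XOR 11 = 5 < 14 — winning move (to 5).
  12: 12 XOR 11 = 7 < 12 — winning move (to 7).
  9: 9 XOR 11 = 2 < 9 — winning move (to 2).
That gives 3 winning moves.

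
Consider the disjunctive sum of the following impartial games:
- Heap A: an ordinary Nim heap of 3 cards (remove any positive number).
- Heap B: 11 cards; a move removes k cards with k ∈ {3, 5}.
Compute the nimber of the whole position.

Heap A is a plain Nim heap of size 3, so its Grundy value is 3.
Grundy values for heap B (subtraction set {3, 5}):
g(0) = mex{} = 0
g(1) = mex{} = 0
g(2) = mex{} = 0
g(3) = mex{0} = 1
g(4) = mex{0} = 1
g(5) = mex{0} = 1
g(6) = mex{0,1} = 2
g(7) = mex{0,1} = 2
g(8) = mex{1} = 0
g(9) = mex{1,2} = 0
g(10) = mex{1,2} = 0
g(11) = mex{0,2} = 1
So g(11) = 1.
The value of a disjunctive sum is the nim-sum of the parts.
Combined value = 3 XOR 1 = 2.

2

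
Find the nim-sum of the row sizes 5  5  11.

Compute the nim-sum pairwise:
5 XOR 5 = 0
0 XOR 11 = 11

11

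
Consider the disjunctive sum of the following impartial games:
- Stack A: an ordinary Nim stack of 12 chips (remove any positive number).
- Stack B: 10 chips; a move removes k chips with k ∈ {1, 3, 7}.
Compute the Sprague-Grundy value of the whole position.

Stack A is a plain Nim stack of size 12, so its Grundy value is 12.
For stack B, compute g(0), g(1), … with moves {1, 3, 7}:
g(0) = mex{} = 0
g(1) = mex{0} = 1
g(2) = mex{1} = 0
g(3) = mex{0} = 1
g(4) = mex{1} = 0
g(5) = mex{0} = 1
g(6) = mex{1} = 0
g(7) = mex{0} = 1
g(8) = mex{1} = 0
g(9) = mex{0} = 1
g(10) = mex{1} = 0
So g(10) = 0.
The value of a disjunctive sum is the nim-sum of the parts.
Combined value = 12 XOR 0 = 12.

12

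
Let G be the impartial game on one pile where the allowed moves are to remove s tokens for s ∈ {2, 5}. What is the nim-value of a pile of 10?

Build the Grundy sequence with g(k) = mex{g(k−s) : s ∈ {2, 5}, s ≤ k}:
g(0) = mex{} = 0
g(1) = mex{} = 0
g(2) = mex{0} = 1
g(3) = mex{0} = 1
g(4) = mex{1} = 0
g(5) = mex{0,1} = 2
g(6) = mex{0} = 1
g(7) = mex{1,2} = 0
g(8) = mex{1} = 0
g(9) = mex{0} = 1
g(10) = mex{0,2} = 1
So g(10) = 1.

1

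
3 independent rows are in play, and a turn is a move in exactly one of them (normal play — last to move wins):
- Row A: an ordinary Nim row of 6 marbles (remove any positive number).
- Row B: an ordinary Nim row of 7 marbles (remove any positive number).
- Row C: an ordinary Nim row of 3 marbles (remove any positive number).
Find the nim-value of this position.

Row A is a plain Nim row of size 6, so its Grundy value is 6.
Row B is a plain Nim row of size 7, so its Grundy value is 7.
Row C is a plain Nim row of size 3, so its Grundy value is 3.
By the Sprague-Grundy theorem, the Grundy value of a sum of independent games is the XOR of the component values.
Combined value = 6 XOR 7 XOR 3 = 2.

2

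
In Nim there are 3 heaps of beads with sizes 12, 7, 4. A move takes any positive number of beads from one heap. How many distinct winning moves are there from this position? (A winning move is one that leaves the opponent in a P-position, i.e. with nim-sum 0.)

Bitwise XOR of the heap sizes:
  1100  (12)
  0111  (7)
  0100  (4)
  ----
  1111  (15)
The overall nim-sum is X = 15. A heap of size p has a winning move iff p XOR X < p (reduce it to p XOR X).
  12: 12 XOR 15 = 3 < 12 — winning move (to 3).
  7: 7 XOR 15 = 8 ≥ 7 — no move.
  4: 4 XOR 15 = 11 ≥ 4 — no move.
That gives 1 winning move.

1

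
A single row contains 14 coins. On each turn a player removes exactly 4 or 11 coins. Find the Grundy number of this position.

Compute g(0), g(1), … for moves {4, 11}:
k:     0  1  2  3  4  5  6  7  8  9 10 11 12 13 14
g(k):  0  0  0  0  1  1  1  1  0  0  0  2  1  1  1
So g(14) = 1.

1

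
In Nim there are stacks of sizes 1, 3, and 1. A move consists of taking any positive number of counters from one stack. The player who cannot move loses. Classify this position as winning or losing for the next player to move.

Winning position

Bitwise XOR of the heap sizes:
  01  (1)
  11  (3)
  01  (1)
  --
  11  (3)
The nim-sum is 3 ≠ 0, so this is an N-position: the player to move can win.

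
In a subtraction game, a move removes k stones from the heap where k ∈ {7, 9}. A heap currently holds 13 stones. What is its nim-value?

1

Build the Grundy sequence with g(k) = mex{g(k−s) : s ∈ {7, 9}, s ≤ k}:
g(0) = mex{} = 0
g(1) = mex{} = 0
g(2) = mex{} = 0
g(3) = mex{} = 0
g(4) = mex{} = 0
g(5) = mex{} = 0
g(6) = mex{} = 0
g(7) = mex{0} = 1
g(8) = mex{0} = 1
g(9) = mex{0} = 1
g(10) = mex{0} = 1
g(11) = mex{0} = 1
g(12) = mex{0} = 1
g(13) = mex{0} = 1
So g(13) = 1.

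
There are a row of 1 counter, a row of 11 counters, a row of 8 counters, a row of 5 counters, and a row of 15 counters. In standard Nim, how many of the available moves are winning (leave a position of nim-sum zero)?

3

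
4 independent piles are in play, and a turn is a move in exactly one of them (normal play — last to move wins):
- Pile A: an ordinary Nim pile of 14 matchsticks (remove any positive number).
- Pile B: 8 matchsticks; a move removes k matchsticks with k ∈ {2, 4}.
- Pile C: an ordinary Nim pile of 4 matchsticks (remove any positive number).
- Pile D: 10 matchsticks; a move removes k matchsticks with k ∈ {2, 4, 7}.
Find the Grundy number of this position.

9

Pile A is a plain Nim pile of size 14, so its Grundy value is 14.
Grundy values for pile B (subtraction set {2, 4}):
k:     0  1  2  3  4  5  6  7  8
g(k):  0  0  1  1  2  2  0  0  1
So g(8) = 1.
Pile C is a plain Nim pile of size 4, so its Grundy value is 4.
Build the Grundy sequence for pile D with g(k) = mex{g(k−s) : s ∈ {2, 4, 7}, s ≤ k}:
g(0) = mex{} = 0
g(1) = mex{} = 0
g(2) = mex{0} = 1
g(3) = mex{0} = 1
g(4) = mex{0,1} = 2
g(5) = mex{0,1} = 2
g(6) = mex{1,2} = 0
g(7) = mex{0,1,2} = 3
g(8) = mex{0,2} = 1
g(9) = mex{1,2,3} = 0
g(10) = mex{0,1} = 2
So g(10) = 2.
By the Sprague-Grundy theorem, the Grundy value of a sum of independent games is the XOR of the component values.
Combined value = 14 ⊕ 1 ⊕ 4 ⊕ 2 = 9.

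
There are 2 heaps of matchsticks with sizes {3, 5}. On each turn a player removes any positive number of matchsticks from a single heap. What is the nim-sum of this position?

6

Nim-sum: 3 ⊕ 5 = 6.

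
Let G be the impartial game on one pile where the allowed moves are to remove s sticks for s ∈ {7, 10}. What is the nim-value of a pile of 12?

Compute g(0), g(1), … for moves {7, 10}:
k:     0  1  2  3  4  5  6  7  8  9 10 11 12
g(k):  0  0  0  0  0  0  0  1  1  1  1  1  1
So g(12) = 1.

1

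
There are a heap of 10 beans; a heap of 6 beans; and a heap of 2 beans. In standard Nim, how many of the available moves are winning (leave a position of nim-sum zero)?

1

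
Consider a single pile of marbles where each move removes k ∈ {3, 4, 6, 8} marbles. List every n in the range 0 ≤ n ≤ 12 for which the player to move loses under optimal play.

Build the Grundy sequence with g(k) = mex{g(k−s) : s ∈ {3, 4, 6, 8}, s ≤ k}:
k:     0  1  2  3  4  5  6  7  8  9 10 11 12
g(k):  0  0  0  1  1  1  2  2  2  3  3  0  0
The P-positions (g = 0) in 0..12 are 0, 1, 2, 11, 12.

0, 1, 2, 11, 12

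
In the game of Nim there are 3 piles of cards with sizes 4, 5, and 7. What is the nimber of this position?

6

Compute the nim-sum pairwise:
4 XOR 5 = 1
1 XOR 7 = 6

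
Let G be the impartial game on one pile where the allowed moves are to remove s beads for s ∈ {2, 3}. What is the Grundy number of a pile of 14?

Build the Grundy sequence with g(k) = mex{g(k−s) : s ∈ {2, 3}, s ≤ k}:
g(0) = mex{} = 0
g(1) = mex{} = 0
g(2) = mex{0} = 1
g(3) = mex{0} = 1
g(4) = mex{0,1} = 2
g(5) = mex{1} = 0
g(6) = mex{1,2} = 0
g(7) = mex{0,2} = 1
g(8) = mex{0} = 1
g(9) = mex{0,1} = 2
g(10) = mex{1} = 0
g(11) = mex{1,2} = 0
g(12) = mex{0,2} = 1
g(13) = mex{0} = 1
g(14) = mex{0,1} = 2
So g(14) = 2.

2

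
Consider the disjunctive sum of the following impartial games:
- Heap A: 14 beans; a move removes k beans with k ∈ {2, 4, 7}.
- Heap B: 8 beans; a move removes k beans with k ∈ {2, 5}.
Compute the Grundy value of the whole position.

For heap A, compute g(0), g(1), … with moves {2, 4, 7}:
k:     0  1  2  3  4  5  6  7  8  9 10 11 12 13 14
g(k):  0  0  1  1  2  2  0  3  1  0  2  1  0  2  1
So g(14) = 1.
Build the Grundy sequence for heap B with g(k) = mex{g(k−s) : s ∈ {2, 5}, s ≤ k}:
k:     0  1  2  3  4  5  6  7  8
g(k):  0  0  1  1  0  2  1  0  0
So g(8) = 0.
The value of a disjunctive sum is the nim-sum of the parts.
Combined value = 1 ⊕ 0 = 1.

1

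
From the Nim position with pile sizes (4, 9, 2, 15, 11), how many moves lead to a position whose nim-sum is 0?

In binary:
  0100  (4)
  1001  (9)
  0010  (2)
  1111  (15)
  1011  (11)
  ----
  1011  (11)
The overall nim-sum is X = 11. A pile of size p has a winning move iff p XOR X < p (reduce it to p XOR X).
  4: 4 XOR 11 = 15 ≥ 4 — no move.
  9: 9 XOR 11 = 2 < 9 — winning move (to 2).
  2: 2 XOR 11 = 9 ≥ 2 — no move.
  15: 15 XOR 11 = 4 < 15 — winning move (to 4).
  11: 11 XOR 11 = 0 < 11 — winning move (to 0).
That gives 3 winning moves.

3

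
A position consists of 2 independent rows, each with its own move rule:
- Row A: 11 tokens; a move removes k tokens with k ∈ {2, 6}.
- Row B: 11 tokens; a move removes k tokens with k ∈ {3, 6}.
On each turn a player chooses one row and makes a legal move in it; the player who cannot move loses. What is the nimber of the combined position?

1

Build the Grundy sequence for row A with g(k) = mex{g(k−s) : s ∈ {2, 6}, s ≤ k}:
k:     0  1  2  3  4  5  6  7  8  9 10 11
g(k):  0  0  1  1  0  0  1  1  0  0  1  1
So g(11) = 1.
For row B, compute g(0), g(1), … with moves {3, 6}:
g(0) = mex{} = 0
g(1) = mex{} = 0
g(2) = mex{} = 0
g(3) = mex{0} = 1
g(4) = mex{0} = 1
g(5) = mex{0} = 1
g(6) = mex{0,1} = 2
g(7) = mex{0,1} = 2
g(8) = mex{0,1} = 2
g(9) = mex{1,2} = 0
g(10) = mex{1,2} = 0
g(11) = mex{1,2} = 0
So g(11) = 0.
By the Sprague-Grundy theorem, the Grundy value of a sum of independent games is the XOR of the component values.
Combined value = 1 ⊕ 0 = 1.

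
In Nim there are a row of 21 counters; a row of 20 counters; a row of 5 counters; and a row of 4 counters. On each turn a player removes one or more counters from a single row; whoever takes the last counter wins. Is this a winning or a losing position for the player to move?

Compute the nim-sum pairwise:
21 ⊕ 20 = 1
1 ⊕ 5 = 4
4 ⊕ 4 = 0
The nim-sum is 0, so this is a P-position: the player to move is in a losing position under optimal play.

Losing position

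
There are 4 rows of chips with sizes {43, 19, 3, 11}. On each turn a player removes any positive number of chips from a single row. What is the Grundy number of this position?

Compute the nim-sum pairwise:
43 ^ 19 = 56
56 ^ 3 = 59
59 ^ 11 = 48

48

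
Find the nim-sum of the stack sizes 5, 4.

1

Bitwise XOR of the heap sizes:
  101  (5)
  100  (4)
  ---
  001  (1)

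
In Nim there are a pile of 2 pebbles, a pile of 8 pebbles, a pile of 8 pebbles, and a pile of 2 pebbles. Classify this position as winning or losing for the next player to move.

Losing position

Nim-sum: 2 ⊕ 8 ⊕ 8 ⊕ 2 = 0.
The nim-sum is 0, so this is a P-position: the player to move is in a losing position under optimal play.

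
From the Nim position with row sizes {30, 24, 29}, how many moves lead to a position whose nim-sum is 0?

3

In binary:
  11110  (30)
  11000  (24)
  11101  (29)
  -----
  11011  (27)
The overall nim-sum is X = 27. A row of size p has a winning move iff p XOR X < p (reduce it to p XOR X).
  30: 30 XOR 27 = 5 < 30 — winning move (to 5).
  24: 24 XOR 27 = 3 < 24 — winning move (to 3).
  29: 29 XOR 27 = 6 < 29 — winning move (to 6).
That gives 3 winning moves.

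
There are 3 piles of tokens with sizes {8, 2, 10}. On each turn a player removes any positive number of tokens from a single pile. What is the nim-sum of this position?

Nim-sum: 8 XOR 2 XOR 10 = 0.

0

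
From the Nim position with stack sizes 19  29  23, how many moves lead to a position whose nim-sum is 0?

3

Compute the nim-sum pairwise:
19 ^ 29 = 14
14 ^ 23 = 25
The overall nim-sum is X = 25. A stack of size p has a winning move iff p XOR X < p (reduce it to p XOR X).
  19: 19 XOR 25 = 10 < 19 — winning move (to 10).
  29: 29 XOR 25 = 4 < 29 — winning move (to 4).
  23: 23 XOR 25 = 14 < 23 — winning move (to 14).
That gives 3 winning moves.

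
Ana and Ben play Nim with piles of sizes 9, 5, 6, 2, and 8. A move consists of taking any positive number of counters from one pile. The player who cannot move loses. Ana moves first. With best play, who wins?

Compute the nim-sum pairwise:
9 XOR 5 = 12
12 XOR 6 = 10
10 XOR 2 = 8
8 XOR 8 = 0
The nim-sum is 0, so this is a P-position: the player to move is in a losing position under optimal play; Ana is about to move from it and so loses — Ben wins.

Ben wins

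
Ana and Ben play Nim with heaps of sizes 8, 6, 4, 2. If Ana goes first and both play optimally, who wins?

Nim-sum: 8 ^ 6 ^ 4 ^ 2 = 8.
The nim-sum is 8 ≠ 0, so this is an N-position: the player to move can win; Ana has a winning move.

Ana wins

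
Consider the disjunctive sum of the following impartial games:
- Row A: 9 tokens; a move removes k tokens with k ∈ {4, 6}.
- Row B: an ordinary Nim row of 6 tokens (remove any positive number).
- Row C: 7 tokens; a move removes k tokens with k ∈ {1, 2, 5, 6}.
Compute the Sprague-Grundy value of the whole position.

4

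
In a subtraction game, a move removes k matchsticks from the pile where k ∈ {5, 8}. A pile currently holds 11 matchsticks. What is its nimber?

2

Compute g(0), g(1), … for moves {5, 8}:
g(0) = mex{} = 0
g(1) = mex{} = 0
g(2) = mex{} = 0
g(3) = mex{} = 0
g(4) = mex{} = 0
g(5) = mex{0} = 1
g(6) = mex{0} = 1
g(7) = mex{0} = 1
g(8) = mex{0} = 1
g(9) = mex{0} = 1
g(10) = mex{0,1} = 2
g(11) = mex{0,1} = 2
So g(11) = 2.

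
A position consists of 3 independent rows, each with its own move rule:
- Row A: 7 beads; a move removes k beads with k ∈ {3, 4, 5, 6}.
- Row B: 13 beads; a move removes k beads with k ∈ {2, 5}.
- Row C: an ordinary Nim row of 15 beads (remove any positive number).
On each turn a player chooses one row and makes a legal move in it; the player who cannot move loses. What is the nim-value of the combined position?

12

Grundy values for row A (subtraction set {3, 4, 5, 6}):
g(0) = mex{} = 0
g(1) = mex{} = 0
g(2) = mex{} = 0
g(3) = mex{0} = 1
g(4) = mex{0} = 1
g(5) = mex{0} = 1
g(6) = mex{0,1} = 2
g(7) = mex{0,1} = 2
So g(7) = 2.
Build the Grundy sequence for row B with g(k) = mex{g(k−s) : s ∈ {2, 5}, s ≤ k}:
k:     0  1  2  3  4  5  6  7  8  9 10 11 12 13
g(k):  0  0  1  1  0  2  1  0  0  1  1  0  2  1
So g(13) = 1.
Row C is a plain Nim row of size 15, so its Grundy value is 15.
The value of a disjunctive sum is the nim-sum of the parts.
Combined value = 2 ⊕ 1 ⊕ 15 = 12.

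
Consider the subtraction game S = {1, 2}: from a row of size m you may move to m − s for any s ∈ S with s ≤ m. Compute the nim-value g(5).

Compute g(0), g(1), … for moves {1, 2}:
g(0) = mex{} = 0
g(1) = mex{0} = 1
g(2) = mex{0,1} = 2
g(3) = mex{1,2} = 0
g(4) = mex{0,2} = 1
g(5) = mex{0,1} = 2
So g(5) = 2.

2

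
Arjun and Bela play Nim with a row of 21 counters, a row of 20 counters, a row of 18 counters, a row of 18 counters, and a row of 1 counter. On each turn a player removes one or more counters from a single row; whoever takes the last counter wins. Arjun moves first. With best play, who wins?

In binary:
  10101  (21)
  10100  (20)
  10010  (18)
  10010  (18)
  00001  (1)
  -----
  00000  (0)
The nim-sum is 0, so this is a P-position: the player to move is in a losing position under optimal play; Arjun is about to move from it and so loses — Bela wins.

Bela wins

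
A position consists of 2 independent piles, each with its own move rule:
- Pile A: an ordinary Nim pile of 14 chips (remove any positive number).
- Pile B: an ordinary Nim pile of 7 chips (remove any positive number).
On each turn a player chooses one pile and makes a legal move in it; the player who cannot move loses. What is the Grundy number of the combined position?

Pile A is a plain Nim pile of size 14, so its Grundy value is 14.
Pile B is a plain Nim pile of size 7, so its Grundy value is 7.
The value of a disjunctive sum is the nim-sum of the parts.
Combined value = 14 ⊕ 7 = 9.

9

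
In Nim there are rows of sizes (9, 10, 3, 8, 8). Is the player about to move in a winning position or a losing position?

Compute the nim-sum pairwise:
9 ⊕ 10 = 3
3 ⊕ 3 = 0
0 ⊕ 8 = 8
8 ⊕ 8 = 0
The nim-sum is 0, so this is a P-position: the player to move is in a losing position under optimal play.

Losing position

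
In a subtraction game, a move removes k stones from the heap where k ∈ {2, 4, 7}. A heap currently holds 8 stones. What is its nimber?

Grundy values for subtraction set {2, 4, 7}:
k:     0  1  2  3  4  5  6  7  8
g(k):  0  0  1  1  2  2  0  3  1
So g(8) = 1.

1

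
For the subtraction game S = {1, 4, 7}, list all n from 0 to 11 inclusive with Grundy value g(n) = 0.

0, 2, 5, 8, 10

Build the Grundy sequence with g(k) = mex{g(k−s) : s ∈ {1, 4, 7}, s ≤ k}:
k:     0  1  2  3  4  5  6  7  8  9 10 11
g(k):  0  1  0  1  2  0  1  2  0  1  0  1
The P-positions (g = 0) in 0..11 are 0, 2, 5, 8, 10.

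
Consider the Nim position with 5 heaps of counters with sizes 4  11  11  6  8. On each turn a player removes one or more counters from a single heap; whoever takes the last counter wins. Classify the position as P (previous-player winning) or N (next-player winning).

N-position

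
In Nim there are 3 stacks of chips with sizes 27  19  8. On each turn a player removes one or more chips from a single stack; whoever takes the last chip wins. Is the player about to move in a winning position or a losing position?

Bitwise XOR of the heap sizes:
  11011  (27)
  10011  (19)
  01000  (8)
  -----
  00000  (0)
The nim-sum is 0, so this is a P-position: the player to move is in a losing position under optimal play.

Losing position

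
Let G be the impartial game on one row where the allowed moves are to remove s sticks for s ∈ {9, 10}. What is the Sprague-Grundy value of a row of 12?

1

Compute g(0), g(1), … for moves {9, 10}:
k:     0  1  2  3  4  5  6  7  8  9 10 11 12
g(k):  0  0  0  0  0  0  0  0  0  1  1  1  1
So g(12) = 1.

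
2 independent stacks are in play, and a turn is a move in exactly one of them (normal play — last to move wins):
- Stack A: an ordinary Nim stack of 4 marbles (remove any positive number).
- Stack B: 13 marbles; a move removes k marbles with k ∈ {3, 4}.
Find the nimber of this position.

6

Stack A is a plain Nim stack of size 4, so its Grundy value is 4.
Build the Grundy sequence for stack B with g(k) = mex{g(k−s) : s ∈ {3, 4}, s ≤ k}:
g(0) = mex{} = 0
g(1) = mex{} = 0
g(2) = mex{} = 0
g(3) = mex{0} = 1
g(4) = mex{0} = 1
g(5) = mex{0} = 1
g(6) = mex{0,1} = 2
g(7) = mex{1} = 0
g(8) = mex{1} = 0
g(9) = mex{1,2} = 0
g(10) = mex{0,2} = 1
g(11) = mex{0} = 1
g(12) = mex{0} = 1
g(13) = mex{0,1} = 2
So g(13) = 2.
By the Sprague-Grundy theorem, the Grundy value of a sum of independent games is the XOR of the component values.
Combined value = 4 ⊕ 2 = 6.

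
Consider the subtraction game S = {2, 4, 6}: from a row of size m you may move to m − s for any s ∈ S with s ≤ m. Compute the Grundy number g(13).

2

Grundy values for subtraction set {2, 4, 6}:
k:     0  1  2  3  4  5  6  7  8  9 10 11 12 13
g(k):  0  0  1  1  2  2  3  3  0  0  1  1  2  2
So g(13) = 2.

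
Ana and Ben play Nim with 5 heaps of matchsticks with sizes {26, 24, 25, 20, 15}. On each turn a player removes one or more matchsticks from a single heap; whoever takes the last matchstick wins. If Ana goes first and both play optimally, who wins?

Ben wins

Write each in binary and XOR column by column:
  11010  (26)
  11000  (24)
  11001  (25)
  10100  (20)
  01111  (15)
  -----
  00000  (0)
The nim-sum is 0, so this is a P-position: the player to move is in a losing position under optimal play; Ana is about to move from it and so loses — Ben wins.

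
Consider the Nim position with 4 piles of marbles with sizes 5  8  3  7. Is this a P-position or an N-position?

N-position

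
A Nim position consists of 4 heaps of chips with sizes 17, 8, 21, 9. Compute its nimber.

5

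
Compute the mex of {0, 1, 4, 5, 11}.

2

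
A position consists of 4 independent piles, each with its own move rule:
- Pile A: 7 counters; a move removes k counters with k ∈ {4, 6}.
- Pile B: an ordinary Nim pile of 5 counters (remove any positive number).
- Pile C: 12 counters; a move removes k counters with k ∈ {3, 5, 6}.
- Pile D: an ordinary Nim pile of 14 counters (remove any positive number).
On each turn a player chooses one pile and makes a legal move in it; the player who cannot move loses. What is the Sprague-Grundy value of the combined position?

11

Build the Grundy sequence for pile A with g(k) = mex{g(k−s) : s ∈ {4, 6}, s ≤ k}:
k:     0  1  2  3  4  5  6  7
g(k):  0  0  0  0  1  1  1  1
So g(7) = 1.
Pile B is a plain Nim pile of size 5, so its Grundy value is 5.
Grundy values for pile C (subtraction set {3, 5, 6}):
g(0) = mex{} = 0
g(1) = mex{} = 0
g(2) = mex{} = 0
g(3) = mex{0} = 1
g(4) = mex{0} = 1
g(5) = mex{0} = 1
g(6) = mex{0,1} = 2
g(7) = mex{0,1} = 2
g(8) = mex{0,1} = 2
g(9) = mex{1,2} = 0
g(10) = mex{1,2} = 0
g(11) = mex{1,2} = 0
g(12) = mex{0,2} = 1
So g(12) = 1.
Pile D is a plain Nim pile of size 14, so its Grundy value is 14.
By the Sprague-Grundy theorem, the Grundy value of a sum of independent games is the XOR of the component values.
Combined value = 1 ⊕ 5 ⊕ 1 ⊕ 14 = 11.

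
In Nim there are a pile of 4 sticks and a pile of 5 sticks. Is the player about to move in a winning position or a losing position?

Nim-sum: 4 XOR 5 = 1.
The nim-sum is 1 ≠ 0, so this is an N-position: the player to move can win.

Winning position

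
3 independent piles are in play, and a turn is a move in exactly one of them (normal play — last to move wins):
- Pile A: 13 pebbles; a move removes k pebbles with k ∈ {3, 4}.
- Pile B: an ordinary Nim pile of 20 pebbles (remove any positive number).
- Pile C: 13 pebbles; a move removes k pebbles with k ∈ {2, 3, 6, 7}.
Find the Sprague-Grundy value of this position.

20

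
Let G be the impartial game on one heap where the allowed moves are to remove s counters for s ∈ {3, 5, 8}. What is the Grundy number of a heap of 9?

3

Compute g(0), g(1), … for moves {3, 5, 8}:
g(0) = mex{} = 0
g(1) = mex{} = 0
g(2) = mex{} = 0
g(3) = mex{0} = 1
g(4) = mex{0} = 1
g(5) = mex{0} = 1
g(6) = mex{0,1} = 2
g(7) = mex{0,1} = 2
g(8) = mex{0,1} = 2
g(9) = mex{0,1,2} = 3
So g(9) = 3.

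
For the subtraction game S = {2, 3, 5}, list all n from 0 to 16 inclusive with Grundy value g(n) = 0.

Compute g(0), g(1), … for moves {2, 3, 5}:
k:     0  1  2  3  4  5  6  7  8  9 10 11 12 13 14 15 16
g(k):  0  0  1  1  2  2  3  0  0  1  1  2  2  3  0  0  1
The P-positions (g = 0) in 0..16 are 0, 1, 7, 8, 14, 15.

0, 1, 7, 8, 14, 15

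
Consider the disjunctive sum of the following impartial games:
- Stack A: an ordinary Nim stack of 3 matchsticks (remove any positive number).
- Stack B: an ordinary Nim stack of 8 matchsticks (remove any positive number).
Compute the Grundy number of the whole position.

11

Stack A is a plain Nim stack of size 3, so its Grundy value is 3.
Stack B is a plain Nim stack of size 8, so its Grundy value is 8.
The value of a disjunctive sum is the nim-sum of the parts.
Combined value = 3 ⊕ 8 = 11.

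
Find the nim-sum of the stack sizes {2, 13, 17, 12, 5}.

Nim-sum: 2 XOR 13 XOR 17 XOR 12 XOR 5 = 23.

23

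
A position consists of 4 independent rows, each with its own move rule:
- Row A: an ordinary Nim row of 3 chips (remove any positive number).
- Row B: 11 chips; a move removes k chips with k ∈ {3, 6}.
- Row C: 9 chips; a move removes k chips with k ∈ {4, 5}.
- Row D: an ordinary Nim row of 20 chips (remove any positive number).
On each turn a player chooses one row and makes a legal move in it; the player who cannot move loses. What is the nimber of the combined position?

Row A is a plain Nim row of size 3, so its Grundy value is 3.
Grundy values for row B (subtraction set {3, 6}):
g(0) = mex{} = 0
g(1) = mex{} = 0
g(2) = mex{} = 0
g(3) = mex{0} = 1
g(4) = mex{0} = 1
g(5) = mex{0} = 1
g(6) = mex{0,1} = 2
g(7) = mex{0,1} = 2
g(8) = mex{0,1} = 2
g(9) = mex{1,2} = 0
g(10) = mex{1,2} = 0
g(11) = mex{1,2} = 0
So g(11) = 0.
Build the Grundy sequence for row C with g(k) = mex{g(k−s) : s ∈ {4, 5}, s ≤ k}:
k:     0  1  2  3  4  5  6  7  8  9
g(k):  0  0  0  0  1  1  1  1  2  0
So g(9) = 0.
Row D is a plain Nim row of size 20, so its Grundy value is 20.
The value of a disjunctive sum is the nim-sum of the parts.
Combined value = 3 ⊕ 0 ⊕ 0 ⊕ 20 = 23.

23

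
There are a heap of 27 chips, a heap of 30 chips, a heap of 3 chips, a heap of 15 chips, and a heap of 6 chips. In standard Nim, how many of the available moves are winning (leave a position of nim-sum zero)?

3

Nim-sum: 27 ⊕ 30 ⊕ 3 ⊕ 15 ⊕ 6 = 15.
The overall nim-sum is X = 15. A heap of size p has a winning move iff p XOR X < p (reduce it to p XOR X).
  27: 27 XOR 15 = 20 < 27 — winning move (to 20).
  30: 30 XOR 15 = 17 < 30 — winning move (to 17).
  3: 3 XOR 15 = 12 ≥ 3 — no move.
  15: 15 XOR 15 = 0 < 15 — winning move (to 0).
  6: 6 XOR 15 = 9 ≥ 6 — no move.
That gives 3 winning moves.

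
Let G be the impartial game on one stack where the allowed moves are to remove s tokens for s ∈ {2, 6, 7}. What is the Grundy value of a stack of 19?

Grundy values for subtraction set {2, 6, 7}:
k:     0  1  2  3  4  5  6  7  8  9 10 11 12 13 14 15 16 17 18 19
g(k):  0  0  1  1  0  0  1  1  2  0  3  1  2  0  0  1  1  0  0  1
So g(19) = 1.

1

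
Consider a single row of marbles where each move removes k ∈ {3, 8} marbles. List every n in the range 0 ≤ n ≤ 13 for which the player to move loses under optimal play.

Compute g(0), g(1), … for moves {3, 8}:
k:     0  1  2  3  4  5  6  7  8  9 10 11 12 13
g(k):  0  0  0  1  1  1  0  0  2  1  1  0  0  0
The P-positions (g = 0) in 0..13 are 0, 1, 2, 6, 7, 11, 12, 13.

0, 1, 2, 6, 7, 11, 12, 13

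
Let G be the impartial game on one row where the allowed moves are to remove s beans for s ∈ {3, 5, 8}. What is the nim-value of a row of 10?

3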